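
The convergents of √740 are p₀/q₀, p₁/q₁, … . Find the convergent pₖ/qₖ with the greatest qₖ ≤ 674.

9249/340

√740 = [27; 4, 1, 12, 1, 4, 54, …] (period length 6).
Convergents:
  p_0/q_0 = 27/1
  p_1/q_1 = 109/4
  p_2/q_2 = 136/5
  p_3/q_3 = 1741/64
  p_4/q_4 = 1877/69
  p_5/q_5 = 9249/340
  p_6/q_6 = 501323/18429
q_5 = 340 ≤ 674 < 18429 = q_6, so the answer is 9249/340.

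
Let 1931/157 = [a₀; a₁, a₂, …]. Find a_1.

3

1931 = 12·157 + 47   →  a_0 = 12
157 = 3·47 + 16   →  a_1 = 3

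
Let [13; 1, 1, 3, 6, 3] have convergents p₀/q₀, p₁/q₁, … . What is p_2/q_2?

Using pₖ = aₖpₖ₋₁ + pₖ₋₂, qₖ = aₖqₖ₋₁ + qₖ₋₂ (with p₋₁=1, p₋₂=0, q₋₁=0, q₋₂=1):
  k=0: a=13, p=13, q=1
  k=1: a=1, p=14, q=1
  k=2: a=1, p=27, q=2

27/2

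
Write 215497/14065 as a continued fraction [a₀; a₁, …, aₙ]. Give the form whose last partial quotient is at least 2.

215497 = 15·14065 + 4522
14065 = 3·4522 + 499
4522 = 9·499 + 31
499 = 16·31 + 3
31 = 10·3 + 1
3 = 3·1 + 0  (stop)
So 215497/14065 = [15; 3, 9, 16, 10, 3].

[15; 3, 9, 16, 10, 3]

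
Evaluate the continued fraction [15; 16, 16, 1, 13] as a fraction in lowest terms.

Fold from the inside: start with 13/1.
  1 + 1/13 = 14/13
  16 + 13/14 = 237/14
  16 + 14/237 = 3806/237
  15 + 237/3806 = 57327/3806

57327/3806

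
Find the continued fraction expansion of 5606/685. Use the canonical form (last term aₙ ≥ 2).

5606 = 8*685 + 126
685 = 5*126 + 55
126 = 2*55 + 16
55 = 3*16 + 7
16 = 2*7 + 2
7 = 3*2 + 1
2 = 2*1 + 0  (stop)
So 5606/685 = [8; 5, 2, 3, 2, 3, 2].

[8; 5, 2, 3, 2, 3, 2]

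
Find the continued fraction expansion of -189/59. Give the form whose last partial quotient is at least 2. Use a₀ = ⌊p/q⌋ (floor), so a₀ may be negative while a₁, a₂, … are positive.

[-4; 1, 3, 1, 11]

-189 = -4*59 + 47
59 = 1*47 + 12
47 = 3*12 + 11
12 = 1*11 + 1
11 = 11*1 + 0  (stop)
So -189/59 = [-4; 1, 3, 1, 11].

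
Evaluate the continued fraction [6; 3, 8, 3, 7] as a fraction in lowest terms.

Using pₖ = aₖpₖ₋₁ + pₖ₋₂ and qₖ = aₖqₖ₋₁ + qₖ₋₂:
  k=0: a=6, p=6, q=1
  k=1: a=3, p=19, q=3
  k=2: a=8, p=158, q=25
  k=3: a=3, p=493, q=78
  k=4: a=7, p=3609, q=571

3609/571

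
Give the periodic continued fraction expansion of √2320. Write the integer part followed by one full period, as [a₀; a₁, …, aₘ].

[48; 6, 96]

a₀ = ⌊√2320⌋ = 48.
With m₀=0, d₀=1 and mₖ₊₁ = dₖaₖ − mₖ, dₖ₊₁ = (n − mₖ₊₁²)/dₖ, aₖ₊₁ = ⌊(a₀+mₖ₊₁)/dₖ₊₁⌋:
  k=1: m=48, d=16, a=6
  k=2: m=48, d=1, a=96
d=1 and a=2a₀=96 at k=2, so the next step gives (m, d) = (48, 16) again — its k=1 value — and the period has length 2.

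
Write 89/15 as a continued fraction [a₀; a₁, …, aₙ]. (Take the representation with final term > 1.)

89 = 5*15 + 14
15 = 1*14 + 1
14 = 14*1 + 0  (stop)
So 89/15 = [5; 1, 14].

[5; 1, 14]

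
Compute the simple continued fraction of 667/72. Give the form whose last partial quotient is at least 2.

667 = 9×72 + 19
72 = 3×19 + 15
19 = 1×15 + 4
15 = 3×4 + 3
4 = 1×3 + 1
3 = 3×1 + 0  (stop)
So 667/72 = [9; 3, 1, 3, 1, 3].

[9; 3, 1, 3, 1, 3]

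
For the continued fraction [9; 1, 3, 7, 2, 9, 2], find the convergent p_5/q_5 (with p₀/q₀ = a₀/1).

5728/587

Using pₖ = aₖpₖ₋₁ + pₖ₋₂, qₖ = aₖqₖ₋₁ + qₖ₋₂ (with p₋₁=1, p₋₂=0, q₋₁=0, q₋₂=1):
  k=0: a=9, p=9, q=1
  k=1: a=1, p=10, q=1
  k=2: a=3, p=39, q=4
  k=3: a=7, p=283, q=29
  k=4: a=2, p=605, q=62
  k=5: a=9, p=5728, q=587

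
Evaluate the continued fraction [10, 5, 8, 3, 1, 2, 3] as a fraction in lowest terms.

Fold from the inside: start with 3/1.
  2 + 1/3 = 7/3
  1 + 3/7 = 10/7
  3 + 7/10 = 37/10
  8 + 10/37 = 306/37
  5 + 37/306 = 1567/306
  10 + 306/1567 = 15976/1567

15976/1567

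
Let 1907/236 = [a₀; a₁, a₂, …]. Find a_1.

1907 = 8·236 + 19   →  a_0 = 8
236 = 12·19 + 8   →  a_1 = 12

12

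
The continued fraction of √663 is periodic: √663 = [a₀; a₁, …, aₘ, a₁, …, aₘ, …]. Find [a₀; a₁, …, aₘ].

[25; 1, 2, 1, 50]

a₀ = ⌊√663⌋ = 25.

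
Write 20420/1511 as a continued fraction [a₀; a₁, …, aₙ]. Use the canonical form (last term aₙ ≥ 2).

[13; 1, 1, 17, 14, 3]

20420 = 13·1511 + 777
1511 = 1·777 + 734
777 = 1·734 + 43
734 = 17·43 + 3
43 = 14·3 + 1
3 = 3·1 + 0  (stop)
So 20420/1511 = [13; 1, 1, 17, 14, 3].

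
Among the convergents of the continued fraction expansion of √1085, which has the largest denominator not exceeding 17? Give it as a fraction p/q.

527/16

√1085 = [32; 1, 15, 2, 15, 1, 64, …] (period length 6).
Convergents:
  p_0/q_0 = 32/1
  p_1/q_1 = 33/1
  p_2/q_2 = 527/16
  p_3/q_3 = 1087/33
q_2 = 16 ≤ 17 < 33 = q_3, so the answer is 527/16.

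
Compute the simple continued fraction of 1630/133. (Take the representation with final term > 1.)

[12; 3, 1, 10, 3]

1630 = 12*133 + 34
133 = 3*34 + 31
34 = 1*31 + 3
31 = 10*3 + 1
3 = 3*1 + 0  (stop)
So 1630/133 = [12; 3, 1, 10, 3].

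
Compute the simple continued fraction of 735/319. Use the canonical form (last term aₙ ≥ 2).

[2; 3, 3, 2, 6, 2]

735 = 2*319 + 97
319 = 3*97 + 28
97 = 3*28 + 13
28 = 2*13 + 2
13 = 6*2 + 1
2 = 2*1 + 0  (stop)
So 735/319 = [2; 3, 3, 2, 6, 2].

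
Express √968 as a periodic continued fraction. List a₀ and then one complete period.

[31; 8, 1, 6, 1, 8, 62]

a₀ = ⌊√968⌋ = 31.
With m₀=0, d₀=1 and mₖ₊₁ = dₖaₖ − mₖ, dₖ₊₁ = (n − mₖ₊₁²)/dₖ, aₖ₊₁ = ⌊(a₀+mₖ₊₁)/dₖ₊₁⌋:
  k=1: m=31, d=7, a=8
  k=2: m=25, d=49, a=1
  k=3: m=24, d=8, a=6
  k=4: m=24, d=49, a=1
  k=5: m=25, d=7, a=8
  k=6: m=31, d=1, a=62
d=1 and a=2a₀=62 at k=6, so the next step gives (m, d) = (31, 7) again — its k=1 value — and the period has length 6.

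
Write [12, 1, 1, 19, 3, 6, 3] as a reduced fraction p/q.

29755/2378

Fold from the inside: start with 3/1.
  6 + 1/3 = 19/3
  3 + 3/19 = 60/19
  19 + 19/60 = 1159/60
  1 + 60/1159 = 1219/1159
  1 + 1159/1219 = 2378/1219
  12 + 1219/2378 = 29755/2378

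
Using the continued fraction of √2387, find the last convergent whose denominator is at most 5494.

233927/4788

√2387 = [48; 1, 5, 1, 96, …] (period length 4).
Convergents:
  p_0/q_0 = 48/1
  p_1/q_1 = 49/1
  p_2/q_2 = 293/6
  p_3/q_3 = 342/7
  p_4/q_4 = 33125/678
  p_5/q_5 = 33467/685
  p_6/q_6 = 200460/4103
  p_7/q_7 = 233927/4788
  p_8/q_8 = 22657452/463751
q_7 = 4788 ≤ 5494 < 463751 = q_8, so the answer is 233927/4788.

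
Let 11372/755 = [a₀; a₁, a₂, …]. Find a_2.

15

11372 = 15·755 + 47   →  a_0 = 15
755 = 16·47 + 3   →  a_1 = 16
47 = 15·3 + 2   →  a_2 = 15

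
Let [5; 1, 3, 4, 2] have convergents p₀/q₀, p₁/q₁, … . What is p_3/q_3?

98/17

Using pₖ = aₖpₖ₋₁ + pₖ₋₂, qₖ = aₖqₖ₋₁ + qₖ₋₂ (with p₋₁=1, p₋₂=0, q₋₁=0, q₋₂=1):
  k=0: a=5, p=5, q=1
  k=1: a=1, p=6, q=1
  k=2: a=3, p=23, q=4
  k=3: a=4, p=98, q=17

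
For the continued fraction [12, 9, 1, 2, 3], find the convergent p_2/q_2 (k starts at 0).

121/10

Using pₖ = aₖpₖ₋₁ + pₖ₋₂, qₖ = aₖqₖ₋₁ + qₖ₋₂ (with p₋₁=1, p₋₂=0, q₋₁=0, q₋₂=1):
  k=0: a=12, p=12, q=1
  k=1: a=9, p=109, q=9
  k=2: a=1, p=121, q=10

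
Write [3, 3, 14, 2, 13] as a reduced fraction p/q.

3991/1200

Fold from the inside: start with 13/1.
  2 + 1/13 = 27/13
  14 + 13/27 = 391/27
  3 + 27/391 = 1200/391
  3 + 391/1200 = 3991/1200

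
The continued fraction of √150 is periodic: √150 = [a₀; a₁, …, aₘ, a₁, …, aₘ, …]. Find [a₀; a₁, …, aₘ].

[12; 4, 24]

a₀ = ⌊√150⌋ = 12.
With m₀=0, d₀=1 and mₖ₊₁ = dₖaₖ − mₖ, dₖ₊₁ = (n − mₖ₊₁²)/dₖ, aₖ₊₁ = ⌊(a₀+mₖ₊₁)/dₖ₊₁⌋:
  k=1: m=12, d=6, a=4
  k=2: m=12, d=1, a=24
d=1 and a=2a₀=24 at k=2, so the next step gives (m, d) = (12, 6) again — its k=1 value — and the period has length 2.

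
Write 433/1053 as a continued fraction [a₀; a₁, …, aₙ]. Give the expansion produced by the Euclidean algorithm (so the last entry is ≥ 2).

[0; 2, 2, 3, 5, 1, 9]

433 = 0·1053 + 433
1053 = 2·433 + 187
433 = 2·187 + 59
187 = 3·59 + 10
59 = 5·10 + 9
10 = 1·9 + 1
9 = 9·1 + 0  (stop)
So 433/1053 = [0; 2, 2, 3, 5, 1, 9].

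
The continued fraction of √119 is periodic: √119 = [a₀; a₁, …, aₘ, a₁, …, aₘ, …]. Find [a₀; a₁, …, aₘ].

[10; 1, 9, 1, 20]

a₀ = ⌊√119⌋ = 10.
With m₀=0, d₀=1 and mₖ₊₁ = dₖaₖ − mₖ, dₖ₊₁ = (n − mₖ₊₁²)/dₖ, aₖ₊₁ = ⌊(a₀+mₖ₊₁)/dₖ₊₁⌋:
  k=1: m=10, d=19, a=1
  k=2: m=9, d=2, a=9
  k=3: m=9, d=19, a=1
  k=4: m=10, d=1, a=20
d=1 and a=2a₀=20 at k=4, so the next step gives (m, d) = (10, 19) again — its k=1 value — and the period has length 4.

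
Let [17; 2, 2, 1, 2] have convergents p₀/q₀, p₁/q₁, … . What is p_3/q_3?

Using pₖ = aₖpₖ₋₁ + pₖ₋₂, qₖ = aₖqₖ₋₁ + qₖ₋₂ (with p₋₁=1, p₋₂=0, q₋₁=0, q₋₂=1):
  k=0: a=17, p=17, q=1
  k=1: a=2, p=35, q=2
  k=2: a=2, p=87, q=5
  k=3: a=1, p=122, q=7

122/7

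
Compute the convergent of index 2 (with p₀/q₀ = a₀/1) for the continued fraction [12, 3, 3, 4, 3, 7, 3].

Using pₖ = aₖpₖ₋₁ + pₖ₋₂, qₖ = aₖqₖ₋₁ + qₖ₋₂ (with p₋₁=1, p₋₂=0, q₋₁=0, q₋₂=1):
  k=0: a=12, p=12, q=1
  k=1: a=3, p=37, q=3
  k=2: a=3, p=123, q=10

123/10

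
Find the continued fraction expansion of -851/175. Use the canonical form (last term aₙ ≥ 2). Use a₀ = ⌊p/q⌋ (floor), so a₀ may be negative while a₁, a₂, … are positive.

-851 = -5·175 + 24
175 = 7·24 + 7
24 = 3·7 + 3
7 = 2·3 + 1
3 = 3·1 + 0  (stop)
So -851/175 = [-5; 7, 3, 2, 3].

[-5; 7, 3, 2, 3]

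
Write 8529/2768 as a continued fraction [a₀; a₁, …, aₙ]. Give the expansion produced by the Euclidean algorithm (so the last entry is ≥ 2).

[3; 12, 3, 3, 4, 5]

8529 = 3×2768 + 225
2768 = 12×225 + 68
225 = 3×68 + 21
68 = 3×21 + 5
21 = 4×5 + 1
5 = 5×1 + 0  (stop)
So 8529/2768 = [3; 12, 3, 3, 4, 5].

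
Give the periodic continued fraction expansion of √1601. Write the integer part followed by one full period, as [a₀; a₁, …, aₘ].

[40; 80]

a₀ = ⌊√1601⌋ = 40.
With m₀=0, d₀=1 and mₖ₊₁ = dₖaₖ − mₖ, dₖ₊₁ = (n − mₖ₊₁²)/dₖ, aₖ₊₁ = ⌊(a₀+mₖ₊₁)/dₖ₊₁⌋:
  k=1: m=40, d=1, a=80
d=1 and a=2a₀=80 at k=1, so the next step gives (m, d) = (40, 1) again — its k=1 value — and the period has length 1.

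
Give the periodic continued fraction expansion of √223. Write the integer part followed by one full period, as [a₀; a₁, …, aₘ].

[14; 1, 13, 1, 28]

a₀ = ⌊√223⌋ = 14.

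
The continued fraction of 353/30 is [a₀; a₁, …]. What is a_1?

1

353 = 11·30 + 23   →  a_0 = 11
30 = 1·23 + 7   →  a_1 = 1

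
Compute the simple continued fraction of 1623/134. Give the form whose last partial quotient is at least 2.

1623 = 12*134 + 15
134 = 8*15 + 14
15 = 1*14 + 1
14 = 14*1 + 0  (stop)
So 1623/134 = [12; 8, 1, 14].

[12; 8, 1, 14]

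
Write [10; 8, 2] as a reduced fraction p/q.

Using pₖ = aₖpₖ₋₁ + pₖ₋₂ and qₖ = aₖqₖ₋₁ + qₖ₋₂:
  k=0: a=10, p=10, q=1
  k=1: a=8, p=81, q=8
  k=2: a=2, p=172, q=17

172/17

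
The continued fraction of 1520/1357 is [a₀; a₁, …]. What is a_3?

1520 = 1·1357 + 163   →  a_0 = 1
1357 = 8·163 + 53   →  a_1 = 8
163 = 3·53 + 4   →  a_2 = 3
53 = 13·4 + 1   →  a_3 = 13

13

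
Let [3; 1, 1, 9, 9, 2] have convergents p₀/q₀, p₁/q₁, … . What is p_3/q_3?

67/19

Using pₖ = aₖpₖ₋₁ + pₖ₋₂, qₖ = aₖqₖ₋₁ + qₖ₋₂ (with p₋₁=1, p₋₂=0, q₋₁=0, q₋₂=1):
  k=0: a=3, p=3, q=1
  k=1: a=1, p=4, q=1
  k=2: a=1, p=7, q=2
  k=3: a=9, p=67, q=19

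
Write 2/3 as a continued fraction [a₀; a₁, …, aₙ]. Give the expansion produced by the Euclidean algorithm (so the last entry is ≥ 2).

[0; 1, 2]

2 = 0×3 + 2
3 = 1×2 + 1
2 = 2×1 + 0  (stop)
So 2/3 = [0; 1, 2].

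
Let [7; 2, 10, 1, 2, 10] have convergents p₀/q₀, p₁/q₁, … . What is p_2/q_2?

157/21

Using pₖ = aₖpₖ₋₁ + pₖ₋₂, qₖ = aₖqₖ₋₁ + qₖ₋₂ (with p₋₁=1, p₋₂=0, q₋₁=0, q₋₂=1):
  k=0: a=7, p=7, q=1
  k=1: a=2, p=15, q=2
  k=2: a=10, p=157, q=21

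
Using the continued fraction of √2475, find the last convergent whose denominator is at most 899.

√2475 = [49; 1, 2, 1, 98, …] (period length 4).
Convergents:
  p_0/q_0 = 49/1
  p_1/q_1 = 50/1
  p_2/q_2 = 149/3
  p_3/q_3 = 199/4
  p_4/q_4 = 19651/395
  p_5/q_5 = 19850/399
  p_6/q_6 = 59351/1193
q_5 = 399 ≤ 899 < 1193 = q_6, so the answer is 19850/399.

19850/399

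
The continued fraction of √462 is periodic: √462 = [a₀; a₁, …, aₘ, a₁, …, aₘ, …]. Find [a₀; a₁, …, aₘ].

a₀ = ⌊√462⌋ = 21.
With m₀=0, d₀=1 and mₖ₊₁ = dₖaₖ − mₖ, dₖ₊₁ = (n − mₖ₊₁²)/dₖ, aₖ₊₁ = ⌊(a₀+mₖ₊₁)/dₖ₊₁⌋:
  k=1: m=21, d=21, a=2
  k=2: m=21, d=1, a=42
d=1 and a=2a₀=42 at k=2, so the next step gives (m, d) = (21, 21) again — its k=1 value — and the period has length 2.

[21; 2, 42]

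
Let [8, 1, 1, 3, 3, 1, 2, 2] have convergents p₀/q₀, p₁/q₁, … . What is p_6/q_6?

Using pₖ = aₖpₖ₋₁ + pₖ₋₂, qₖ = aₖqₖ₋₁ + qₖ₋₂ (with p₋₁=1, p₋₂=0, q₋₁=0, q₋₂=1):
  k=0: a=8, p=8, q=1
  k=1: a=1, p=9, q=1
  k=2: a=1, p=17, q=2
  k=3: a=3, p=60, q=7
  k=4: a=3, p=197, q=23
  k=5: a=1, p=257, q=30
  k=6: a=2, p=711, q=83

711/83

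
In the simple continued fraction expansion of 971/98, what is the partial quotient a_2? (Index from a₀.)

9

971 = 9·98 + 89   →  a_0 = 9
98 = 1·89 + 9   →  a_1 = 1
89 = 9·9 + 8   →  a_2 = 9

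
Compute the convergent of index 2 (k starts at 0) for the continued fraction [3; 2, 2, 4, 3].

Using pₖ = aₖpₖ₋₁ + pₖ₋₂, qₖ = aₖqₖ₋₁ + qₖ₋₂ (with p₋₁=1, p₋₂=0, q₋₁=0, q₋₂=1):
  k=0: a=3, p=3, q=1
  k=1: a=2, p=7, q=2
  k=2: a=2, p=17, q=5

17/5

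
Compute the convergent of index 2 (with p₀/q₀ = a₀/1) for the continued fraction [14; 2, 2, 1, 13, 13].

72/5

Using pₖ = aₖpₖ₋₁ + pₖ₋₂, qₖ = aₖqₖ₋₁ + qₖ₋₂ (with p₋₁=1, p₋₂=0, q₋₁=0, q₋₂=1):
  k=0: a=14, p=14, q=1
  k=1: a=2, p=29, q=2
  k=2: a=2, p=72, q=5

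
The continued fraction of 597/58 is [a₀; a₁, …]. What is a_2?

2

597 = 10·58 + 17   →  a_0 = 10
58 = 3·17 + 7   →  a_1 = 3
17 = 2·7 + 3   →  a_2 = 2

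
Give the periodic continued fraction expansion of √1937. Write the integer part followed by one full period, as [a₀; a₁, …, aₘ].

a₀ = ⌊√1937⌋ = 44.
With m₀=0, d₀=1 and mₖ₊₁ = dₖaₖ − mₖ, dₖ₊₁ = (n − mₖ₊₁²)/dₖ, aₖ₊₁ = ⌊(a₀+mₖ₊₁)/dₖ₊₁⌋:
  k=1: m=44, d=1, a=88
d=1 and a=2a₀=88 at k=1, so the next step gives (m, d) = (44, 1) again — its k=1 value — and the period has length 1.

[44; 88]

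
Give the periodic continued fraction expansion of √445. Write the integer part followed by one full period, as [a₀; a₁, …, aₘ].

[21; 10, 1, 1, 10, 42]

a₀ = ⌊√445⌋ = 21.
With m₀=0, d₀=1 and mₖ₊₁ = dₖaₖ − mₖ, dₖ₊₁ = (n − mₖ₊₁²)/dₖ, aₖ₊₁ = ⌊(a₀+mₖ₊₁)/dₖ₊₁⌋:
  k=1: m=21, d=4, a=10
  k=2: m=19, d=21, a=1
  k=3: m=2, d=21, a=1
  k=4: m=19, d=4, a=10
  k=5: m=21, d=1, a=42
d=1 and a=2a₀=42 at k=5, so the next step gives (m, d) = (21, 4) again — its k=1 value — and the period has length 5.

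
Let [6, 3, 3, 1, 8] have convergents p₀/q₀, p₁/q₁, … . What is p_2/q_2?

63/10

Using pₖ = aₖpₖ₋₁ + pₖ₋₂, qₖ = aₖqₖ₋₁ + qₖ₋₂ (with p₋₁=1, p₋₂=0, q₋₁=0, q₋₂=1):
  k=0: a=6, p=6, q=1
  k=1: a=3, p=19, q=3
  k=2: a=3, p=63, q=10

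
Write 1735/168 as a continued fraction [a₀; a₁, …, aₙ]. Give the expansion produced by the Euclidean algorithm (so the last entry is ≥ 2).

[10; 3, 18, 3]

1735 = 10·168 + 55
168 = 3·55 + 3
55 = 18·3 + 1
3 = 3·1 + 0  (stop)
So 1735/168 = [10; 3, 18, 3].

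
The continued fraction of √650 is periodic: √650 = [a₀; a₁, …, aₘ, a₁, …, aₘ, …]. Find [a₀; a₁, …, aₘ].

a₀ = ⌊√650⌋ = 25.

[25; 2, 50]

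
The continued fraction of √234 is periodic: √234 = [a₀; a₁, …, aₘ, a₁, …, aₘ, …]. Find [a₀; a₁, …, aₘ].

[15; 3, 2, 1, 2, 1, 2, 3, 30]

a₀ = ⌊√234⌋ = 15.
With m₀=0, d₀=1 and mₖ₊₁ = dₖaₖ − mₖ, dₖ₊₁ = (n − mₖ₊₁²)/dₖ, aₖ₊₁ = ⌊(a₀+mₖ₊₁)/dₖ₊₁⌋:
  k=1: m=15, d=9, a=3
  k=2: m=12, d=10, a=2
  k=3: m=8, d=17, a=1
  k=4: m=9, d=9, a=2
  k=5: m=9, d=17, a=1
  k=6: m=8, d=10, a=2
  k=7: m=12, d=9, a=3
  k=8: m=15, d=1, a=30
d=1 and a=2a₀=30 at k=8, so the next step gives (m, d) = (15, 9) again — its k=1 value — and the period has length 8.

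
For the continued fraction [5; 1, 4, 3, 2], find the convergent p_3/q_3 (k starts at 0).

Using pₖ = aₖpₖ₋₁ + pₖ₋₂, qₖ = aₖqₖ₋₁ + qₖ₋₂ (with p₋₁=1, p₋₂=0, q₋₁=0, q₋₂=1):
  k=0: a=5, p=5, q=1
  k=1: a=1, p=6, q=1
  k=2: a=4, p=29, q=5
  k=3: a=3, p=93, q=16

93/16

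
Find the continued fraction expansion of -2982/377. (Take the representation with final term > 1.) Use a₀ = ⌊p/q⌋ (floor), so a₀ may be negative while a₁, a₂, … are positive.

[-8; 11, 11, 3]

-2982 = -8*377 + 34
377 = 11*34 + 3
34 = 11*3 + 1
3 = 3*1 + 0  (stop)
So -2982/377 = [-8; 11, 11, 3].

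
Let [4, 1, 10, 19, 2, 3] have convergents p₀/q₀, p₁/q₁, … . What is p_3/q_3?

Using pₖ = aₖpₖ₋₁ + pₖ₋₂, qₖ = aₖqₖ₋₁ + qₖ₋₂ (with p₋₁=1, p₋₂=0, q₋₁=0, q₋₂=1):
  k=0: a=4, p=4, q=1
  k=1: a=1, p=5, q=1
  k=2: a=10, p=54, q=11
  k=3: a=19, p=1031, q=210

1031/210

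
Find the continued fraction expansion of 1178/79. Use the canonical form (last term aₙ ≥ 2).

1178 = 14*79 + 72
79 = 1*72 + 7
72 = 10*7 + 2
7 = 3*2 + 1
2 = 2*1 + 0  (stop)
So 1178/79 = [14; 1, 10, 3, 2].

[14; 1, 10, 3, 2]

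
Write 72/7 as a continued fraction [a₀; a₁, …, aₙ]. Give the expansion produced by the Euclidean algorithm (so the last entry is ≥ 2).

72 = 10*7 + 2
7 = 3*2 + 1
2 = 2*1 + 0  (stop)
So 72/7 = [10; 3, 2].

[10; 3, 2]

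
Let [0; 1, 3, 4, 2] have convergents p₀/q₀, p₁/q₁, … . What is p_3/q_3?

13/17

Using pₖ = aₖpₖ₋₁ + pₖ₋₂, qₖ = aₖqₖ₋₁ + qₖ₋₂ (with p₋₁=1, p₋₂=0, q₋₁=0, q₋₂=1):
  k=0: a=0, p=0, q=1
  k=1: a=1, p=1, q=1
  k=2: a=3, p=3, q=4
  k=3: a=4, p=13, q=17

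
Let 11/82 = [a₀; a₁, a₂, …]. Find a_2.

2

11 = 0·82 + 11   →  a_0 = 0
82 = 7·11 + 5   →  a_1 = 7
11 = 2·5 + 1   →  a_2 = 2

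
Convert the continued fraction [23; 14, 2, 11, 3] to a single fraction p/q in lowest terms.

23715/1028

Using pₖ = aₖpₖ₋₁ + pₖ₋₂ and qₖ = aₖqₖ₋₁ + qₖ₋₂:
  k=0: a=23, p=23, q=1
  k=1: a=14, p=323, q=14
  k=2: a=2, p=669, q=29
  k=3: a=11, p=7682, q=333
  k=4: a=3, p=23715, q=1028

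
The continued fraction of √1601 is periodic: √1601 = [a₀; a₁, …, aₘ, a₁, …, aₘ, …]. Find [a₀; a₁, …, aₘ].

[40; 80]

a₀ = ⌊√1601⌋ = 40.
With m₀=0, d₀=1 and mₖ₊₁ = dₖaₖ − mₖ, dₖ₊₁ = (n − mₖ₊₁²)/dₖ, aₖ₊₁ = ⌊(a₀+mₖ₊₁)/dₖ₊₁⌋:
  k=1: m=40, d=1, a=80
d=1 and a=2a₀=80 at k=1, so the next step gives (m, d) = (40, 1) again — its k=1 value — and the period has length 1.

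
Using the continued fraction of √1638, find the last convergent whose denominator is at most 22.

√1638 = [40; 2, 8, 2, 80, …] (period length 4).
Convergents:
  p_0/q_0 = 40/1
  p_1/q_1 = 81/2
  p_2/q_2 = 688/17
  p_3/q_3 = 1457/36
q_2 = 17 ≤ 22 < 36 = q_3, so the answer is 688/17.

688/17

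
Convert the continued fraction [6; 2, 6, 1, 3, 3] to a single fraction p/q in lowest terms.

Fold from the inside: start with 3/1.
  3 + 1/3 = 10/3
  1 + 3/10 = 13/10
  6 + 10/13 = 88/13
  2 + 13/88 = 189/88
  6 + 88/189 = 1222/189

1222/189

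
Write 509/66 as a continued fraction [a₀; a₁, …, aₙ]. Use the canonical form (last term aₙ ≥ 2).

[7; 1, 2, 2, 9]

509 = 7·66 + 47
66 = 1·47 + 19
47 = 2·19 + 9
19 = 2·9 + 1
9 = 9·1 + 0  (stop)
So 509/66 = [7; 1, 2, 2, 9].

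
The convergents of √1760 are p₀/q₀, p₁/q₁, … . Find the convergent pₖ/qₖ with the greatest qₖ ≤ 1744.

√1760 = [41; 1, 19, 1, 82, …] (period length 4).
Convergents:
  p_0/q_0 = 41/1
  p_1/q_1 = 42/1
  p_2/q_2 = 839/20
  p_3/q_3 = 881/21
  p_4/q_4 = 73081/1742
  p_5/q_5 = 73962/1763
q_4 = 1742 ≤ 1744 < 1763 = q_5, so the answer is 73081/1742.

73081/1742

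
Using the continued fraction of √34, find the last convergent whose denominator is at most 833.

2449/420

√34 = [5; 1, 4, 1, 10, …] (period length 4).
Convergents:
  p_0/q_0 = 5/1
  p_1/q_1 = 6/1
  p_2/q_2 = 29/5
  p_3/q_3 = 35/6
  p_4/q_4 = 379/65
  p_5/q_5 = 414/71
  p_6/q_6 = 2035/349
  p_7/q_7 = 2449/420
  p_8/q_8 = 26525/4549
q_7 = 420 ≤ 833 < 4549 = q_8, so the answer is 2449/420.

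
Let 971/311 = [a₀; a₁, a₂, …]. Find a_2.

5

971 = 3·311 + 38   →  a_0 = 3
311 = 8·38 + 7   →  a_1 = 8
38 = 5·7 + 3   →  a_2 = 5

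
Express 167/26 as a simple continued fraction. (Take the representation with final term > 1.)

[6; 2, 2, 1, 3]

167 = 6×26 + 11
26 = 2×11 + 4
11 = 2×4 + 3
4 = 1×3 + 1
3 = 3×1 + 0  (stop)
So 167/26 = [6; 2, 2, 1, 3].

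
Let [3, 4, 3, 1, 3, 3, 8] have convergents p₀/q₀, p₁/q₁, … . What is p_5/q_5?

676/209

Using pₖ = aₖpₖ₋₁ + pₖ₋₂, qₖ = aₖqₖ₋₁ + qₖ₋₂ (with p₋₁=1, p₋₂=0, q₋₁=0, q₋₂=1):
  k=0: a=3, p=3, q=1
  k=1: a=4, p=13, q=4
  k=2: a=3, p=42, q=13
  k=3: a=1, p=55, q=17
  k=4: a=3, p=207, q=64
  k=5: a=3, p=676, q=209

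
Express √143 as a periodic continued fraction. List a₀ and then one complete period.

[11; 1, 22]

a₀ = ⌊√143⌋ = 11.
With m₀=0, d₀=1 and mₖ₊₁ = dₖaₖ − mₖ, dₖ₊₁ = (n − mₖ₊₁²)/dₖ, aₖ₊₁ = ⌊(a₀+mₖ₊₁)/dₖ₊₁⌋:
  k=1: m=11, d=22, a=1
  k=2: m=11, d=1, a=22
d=1 and a=2a₀=22 at k=2, so the next step gives (m, d) = (11, 22) again — its k=1 value — and the period has length 2.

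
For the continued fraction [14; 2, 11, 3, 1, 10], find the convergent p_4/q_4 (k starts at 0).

1361/94

Using pₖ = aₖpₖ₋₁ + pₖ₋₂, qₖ = aₖqₖ₋₁ + qₖ₋₂ (with p₋₁=1, p₋₂=0, q₋₁=0, q₋₂=1):
  k=0: a=14, p=14, q=1
  k=1: a=2, p=29, q=2
  k=2: a=11, p=333, q=23
  k=3: a=3, p=1028, q=71
  k=4: a=1, p=1361, q=94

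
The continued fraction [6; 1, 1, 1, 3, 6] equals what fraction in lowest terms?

458/69

Fold from the inside: start with 6/1.
  3 + 1/6 = 19/6
  1 + 6/19 = 25/19
  1 + 19/25 = 44/25
  1 + 25/44 = 69/44
  6 + 44/69 = 458/69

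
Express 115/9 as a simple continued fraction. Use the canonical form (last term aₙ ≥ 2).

115 = 12*9 + 7
9 = 1*7 + 2
7 = 3*2 + 1
2 = 2*1 + 0  (stop)
So 115/9 = [12; 1, 3, 2].

[12; 1, 3, 2]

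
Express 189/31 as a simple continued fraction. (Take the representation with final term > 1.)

189 = 6×31 + 3
31 = 10×3 + 1
3 = 3×1 + 0  (stop)
So 189/31 = [6; 10, 3].

[6; 10, 3]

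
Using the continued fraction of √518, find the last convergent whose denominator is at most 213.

√518 = [22; 1, 3, 6, 3, 1, 44, …] (period length 6).
Convergents:
  p_0/q_0 = 22/1
  p_1/q_1 = 23/1
  p_2/q_2 = 91/4
  p_3/q_3 = 569/25
  p_4/q_4 = 1798/79
  p_5/q_5 = 2367/104
  p_6/q_6 = 105946/4655
q_5 = 104 ≤ 213 < 4655 = q_6, so the answer is 2367/104.

2367/104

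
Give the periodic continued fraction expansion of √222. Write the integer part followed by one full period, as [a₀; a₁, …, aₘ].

[14; 1, 8, 1, 28]

a₀ = ⌊√222⌋ = 14.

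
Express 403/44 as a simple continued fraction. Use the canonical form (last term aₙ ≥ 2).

[9; 6, 3, 2]

403 = 9*44 + 7
44 = 6*7 + 2
7 = 3*2 + 1
2 = 2*1 + 0  (stop)
So 403/44 = [9; 6, 3, 2].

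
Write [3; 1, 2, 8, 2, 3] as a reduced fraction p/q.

677/184

Using pₖ = aₖpₖ₋₁ + pₖ₋₂ and qₖ = aₖqₖ₋₁ + qₖ₋₂:
  k=0: a=3, p=3, q=1
  k=1: a=1, p=4, q=1
  k=2: a=2, p=11, q=3
  k=3: a=8, p=92, q=25
  k=4: a=2, p=195, q=53
  k=5: a=3, p=677, q=184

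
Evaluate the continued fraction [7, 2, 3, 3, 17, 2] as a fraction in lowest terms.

6089/819

Using pₖ = aₖpₖ₋₁ + pₖ₋₂ and qₖ = aₖqₖ₋₁ + qₖ₋₂:
  k=0: a=7, p=7, q=1
  k=1: a=2, p=15, q=2
  k=2: a=3, p=52, q=7
  k=3: a=3, p=171, q=23
  k=4: a=17, p=2959, q=398
  k=5: a=2, p=6089, q=819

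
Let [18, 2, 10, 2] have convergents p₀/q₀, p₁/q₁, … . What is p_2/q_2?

388/21

Using pₖ = aₖpₖ₋₁ + pₖ₋₂, qₖ = aₖqₖ₋₁ + qₖ₋₂ (with p₋₁=1, p₋₂=0, q₋₁=0, q₋₂=1):
  k=0: a=18, p=18, q=1
  k=1: a=2, p=37, q=2
  k=2: a=10, p=388, q=21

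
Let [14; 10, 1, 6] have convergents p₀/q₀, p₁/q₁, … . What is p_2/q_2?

Using pₖ = aₖpₖ₋₁ + pₖ₋₂, qₖ = aₖqₖ₋₁ + qₖ₋₂ (with p₋₁=1, p₋₂=0, q₋₁=0, q₋₂=1):
  k=0: a=14, p=14, q=1
  k=1: a=10, p=141, q=10
  k=2: a=1, p=155, q=11

155/11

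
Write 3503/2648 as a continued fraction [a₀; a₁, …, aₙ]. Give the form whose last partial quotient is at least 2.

3503 = 1*2648 + 855
2648 = 3*855 + 83
855 = 10*83 + 25
83 = 3*25 + 8
25 = 3*8 + 1
8 = 8*1 + 0  (stop)
So 3503/2648 = [1; 3, 10, 3, 3, 8].

[1; 3, 10, 3, 3, 8]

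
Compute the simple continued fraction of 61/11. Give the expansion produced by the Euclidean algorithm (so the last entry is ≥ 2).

[5; 1, 1, 5]

61 = 5×11 + 6
11 = 1×6 + 5
6 = 1×5 + 1
5 = 5×1 + 0  (stop)
So 61/11 = [5; 1, 1, 5].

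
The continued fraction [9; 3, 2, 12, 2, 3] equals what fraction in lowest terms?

Fold from the inside: start with 3/1.
  2 + 1/3 = 7/3
  12 + 3/7 = 87/7
  2 + 7/87 = 181/87
  3 + 87/181 = 630/181
  9 + 181/630 = 5851/630

5851/630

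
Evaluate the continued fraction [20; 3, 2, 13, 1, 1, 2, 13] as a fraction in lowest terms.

133449/6578

Using pₖ = aₖpₖ₋₁ + pₖ₋₂ and qₖ = aₖqₖ₋₁ + qₖ₋₂:
  k=0: a=20, p=20, q=1
  k=1: a=3, p=61, q=3
  k=2: a=2, p=142, q=7
  k=3: a=13, p=1907, q=94
  k=4: a=1, p=2049, q=101
  k=5: a=1, p=3956, q=195
  k=6: a=2, p=9961, q=491
  k=7: a=13, p=133449, q=6578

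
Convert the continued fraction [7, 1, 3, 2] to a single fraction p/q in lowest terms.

Fold from the inside: start with 2/1.
  3 + 1/2 = 7/2
  1 + 2/7 = 9/7
  7 + 7/9 = 70/9

70/9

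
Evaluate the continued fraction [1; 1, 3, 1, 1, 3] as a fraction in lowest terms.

57/32

Fold from the inside: start with 3/1.
  1 + 1/3 = 4/3
  1 + 3/4 = 7/4
  3 + 4/7 = 25/7
  1 + 7/25 = 32/25
  1 + 25/32 = 57/32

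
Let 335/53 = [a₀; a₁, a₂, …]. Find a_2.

335 = 6·53 + 17   →  a_0 = 6
53 = 3·17 + 2   →  a_1 = 3
17 = 8·2 + 1   →  a_2 = 8

8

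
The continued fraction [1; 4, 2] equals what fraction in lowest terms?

11/9

Fold from the inside: start with 2/1.
  4 + 1/2 = 9/2
  1 + 2/9 = 11/9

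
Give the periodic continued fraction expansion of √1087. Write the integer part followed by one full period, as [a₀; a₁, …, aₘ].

[32; 1, 31, 1, 64]

a₀ = ⌊√1087⌋ = 32.
With m₀=0, d₀=1 and mₖ₊₁ = dₖaₖ − mₖ, dₖ₊₁ = (n − mₖ₊₁²)/dₖ, aₖ₊₁ = ⌊(a₀+mₖ₊₁)/dₖ₊₁⌋:
  k=1: m=32, d=63, a=1
  k=2: m=31, d=2, a=31
  k=3: m=31, d=63, a=1
  k=4: m=32, d=1, a=64
d=1 and a=2a₀=64 at k=4, so the next step gives (m, d) = (32, 63) again — its k=1 value — and the period has length 4.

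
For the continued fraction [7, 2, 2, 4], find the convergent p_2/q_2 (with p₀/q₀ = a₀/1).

Using pₖ = aₖpₖ₋₁ + pₖ₋₂, qₖ = aₖqₖ₋₁ + qₖ₋₂ (with p₋₁=1, p₋₂=0, q₋₁=0, q₋₂=1):
  k=0: a=7, p=7, q=1
  k=1: a=2, p=15, q=2
  k=2: a=2, p=37, q=5

37/5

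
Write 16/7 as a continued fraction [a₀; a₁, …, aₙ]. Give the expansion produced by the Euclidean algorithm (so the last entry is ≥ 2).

[2; 3, 2]

16 = 2*7 + 2
7 = 3*2 + 1
2 = 2*1 + 0  (stop)
So 16/7 = [2; 3, 2].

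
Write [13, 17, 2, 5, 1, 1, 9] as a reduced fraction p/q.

52203/3998

Using pₖ = aₖpₖ₋₁ + pₖ₋₂ and qₖ = aₖqₖ₋₁ + qₖ₋₂:
  k=0: a=13, p=13, q=1
  k=1: a=17, p=222, q=17
  k=2: a=2, p=457, q=35
  k=3: a=5, p=2507, q=192
  k=4: a=1, p=2964, q=227
  k=5: a=1, p=5471, q=419
  k=6: a=9, p=52203, q=3998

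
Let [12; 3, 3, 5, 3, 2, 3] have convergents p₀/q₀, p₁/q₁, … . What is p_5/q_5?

4810/391

Using pₖ = aₖpₖ₋₁ + pₖ₋₂, qₖ = aₖqₖ₋₁ + qₖ₋₂ (with p₋₁=1, p₋₂=0, q₋₁=0, q₋₂=1):
  k=0: a=12, p=12, q=1
  k=1: a=3, p=37, q=3
  k=2: a=3, p=123, q=10
  k=3: a=5, p=652, q=53
  k=4: a=3, p=2079, q=169
  k=5: a=2, p=4810, q=391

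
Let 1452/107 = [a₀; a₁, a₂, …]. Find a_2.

1452 = 13·107 + 61   →  a_0 = 13
107 = 1·61 + 46   →  a_1 = 1
61 = 1·46 + 15   →  a_2 = 1

1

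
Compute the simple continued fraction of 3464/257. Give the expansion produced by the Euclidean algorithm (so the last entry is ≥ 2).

3464 = 13·257 + 123
257 = 2·123 + 11
123 = 11·11 + 2
11 = 5·2 + 1
2 = 2·1 + 0  (stop)
So 3464/257 = [13; 2, 11, 5, 2].

[13; 2, 11, 5, 2]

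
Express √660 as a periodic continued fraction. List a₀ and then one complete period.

[25; 1, 2, 4, 2, 1, 50]

a₀ = ⌊√660⌋ = 25.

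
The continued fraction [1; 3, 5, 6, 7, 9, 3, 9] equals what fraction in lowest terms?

Using pₖ = aₖpₖ₋₁ + pₖ₋₂ and qₖ = aₖqₖ₋₁ + qₖ₋₂:
  k=0: a=1, p=1, q=1
  k=1: a=3, p=4, q=3
  k=2: a=5, p=21, q=16
  k=3: a=6, p=130, q=99
  k=4: a=7, p=931, q=709
  k=5: a=9, p=8509, q=6480
  k=6: a=3, p=26458, q=20149
  k=7: a=9, p=246631, q=187821

246631/187821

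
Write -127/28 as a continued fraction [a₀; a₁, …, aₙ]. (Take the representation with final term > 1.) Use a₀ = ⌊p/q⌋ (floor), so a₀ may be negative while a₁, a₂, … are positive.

-127 = -5×28 + 13
28 = 2×13 + 2
13 = 6×2 + 1
2 = 2×1 + 0  (stop)
So -127/28 = [-5; 2, 6, 2].

[-5; 2, 6, 2]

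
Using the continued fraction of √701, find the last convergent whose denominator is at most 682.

√701 = [26; 2, 10, 10, 2, 52, …] (period length 5).
Convergents:
  p_0/q_0 = 26/1
  p_1/q_1 = 53/2
  p_2/q_2 = 556/21
  p_3/q_3 = 5613/212
  p_4/q_4 = 11782/445
  p_5/q_5 = 618277/23352
q_4 = 445 ≤ 682 < 23352 = q_5, so the answer is 11782/445.

11782/445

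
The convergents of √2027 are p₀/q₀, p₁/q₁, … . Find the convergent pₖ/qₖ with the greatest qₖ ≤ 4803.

182385/4051

√2027 = [45; 45, 90, …] (period length 2).
Convergents:
  p_0/q_0 = 45/1
  p_1/q_1 = 2026/45
  p_2/q_2 = 182385/4051
  p_3/q_3 = 8209351/182340
q_2 = 4051 ≤ 4803 < 182340 = q_3, so the answer is 182385/4051.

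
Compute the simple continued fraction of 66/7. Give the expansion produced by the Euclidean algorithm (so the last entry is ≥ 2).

[9; 2, 3]

66 = 9*7 + 3
7 = 2*3 + 1
3 = 3*1 + 0  (stop)
So 66/7 = [9; 2, 3].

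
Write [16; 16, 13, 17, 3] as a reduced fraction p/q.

175335/10916

Using pₖ = aₖpₖ₋₁ + pₖ₋₂ and qₖ = aₖqₖ₋₁ + qₖ₋₂:
  k=0: a=16, p=16, q=1
  k=1: a=16, p=257, q=16
  k=2: a=13, p=3357, q=209
  k=3: a=17, p=57326, q=3569
  k=4: a=3, p=175335, q=10916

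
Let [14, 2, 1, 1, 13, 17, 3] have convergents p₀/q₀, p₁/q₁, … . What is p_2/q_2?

43/3

Using pₖ = aₖpₖ₋₁ + pₖ₋₂, qₖ = aₖqₖ₋₁ + qₖ₋₂ (with p₋₁=1, p₋₂=0, q₋₁=0, q₋₂=1):
  k=0: a=14, p=14, q=1
  k=1: a=2, p=29, q=2
  k=2: a=1, p=43, q=3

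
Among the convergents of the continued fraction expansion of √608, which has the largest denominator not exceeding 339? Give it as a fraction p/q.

√608 = [24; 1, 1, 1, 11, 1, 1, 1, 48, …] (period length 8).
Convergents:
  p_0/q_0 = 24/1
  p_1/q_1 = 25/1
  p_2/q_2 = 49/2
  p_3/q_3 = 74/3
  p_4/q_4 = 863/35
  p_5/q_5 = 937/38
  p_6/q_6 = 1800/73
  p_7/q_7 = 2737/111
  p_8/q_8 = 133176/5401
q_7 = 111 ≤ 339 < 5401 = q_8, so the answer is 2737/111.

2737/111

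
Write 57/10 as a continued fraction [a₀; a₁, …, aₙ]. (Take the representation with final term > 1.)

[5; 1, 2, 3]

57 = 5·10 + 7
10 = 1·7 + 3
7 = 2·3 + 1
3 = 3·1 + 0  (stop)
So 57/10 = [5; 1, 2, 3].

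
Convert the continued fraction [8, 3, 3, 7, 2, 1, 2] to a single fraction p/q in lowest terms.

5097/614

Fold from the inside: start with 2/1.
  1 + 1/2 = 3/2
  2 + 2/3 = 8/3
  7 + 3/8 = 59/8
  3 + 8/59 = 185/59
  3 + 59/185 = 614/185
  8 + 185/614 = 5097/614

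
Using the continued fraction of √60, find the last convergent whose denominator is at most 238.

1433/185

√60 = [7; 1, 2, 1, 14, …] (period length 4).
Convergents:
  p_0/q_0 = 7/1
  p_1/q_1 = 8/1
  p_2/q_2 = 23/3
  p_3/q_3 = 31/4
  p_4/q_4 = 457/59
  p_5/q_5 = 488/63
  p_6/q_6 = 1433/185
  p_7/q_7 = 1921/248
q_6 = 185 ≤ 238 < 248 = q_7, so the answer is 1433/185.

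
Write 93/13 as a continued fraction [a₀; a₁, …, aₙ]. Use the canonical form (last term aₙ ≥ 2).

[7; 6, 2]

93 = 7·13 + 2
13 = 6·2 + 1
2 = 2·1 + 0  (stop)
So 93/13 = [7; 6, 2].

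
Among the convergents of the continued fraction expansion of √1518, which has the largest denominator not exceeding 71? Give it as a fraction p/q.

√1518 = [38; 1, 24, 1, 76, …] (period length 4).
Convergents:
  p_0/q_0 = 38/1
  p_1/q_1 = 39/1
  p_2/q_2 = 974/25
  p_3/q_3 = 1013/26
  p_4/q_4 = 77962/2001
q_3 = 26 ≤ 71 < 2001 = q_4, so the answer is 1013/26.

1013/26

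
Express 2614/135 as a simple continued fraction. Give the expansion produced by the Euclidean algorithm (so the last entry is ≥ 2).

2614 = 19·135 + 49
135 = 2·49 + 37
49 = 1·37 + 12
37 = 3·12 + 1
12 = 12·1 + 0  (stop)
So 2614/135 = [19; 2, 1, 3, 12].

[19; 2, 1, 3, 12]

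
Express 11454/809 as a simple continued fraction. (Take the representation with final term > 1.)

[14; 6, 3, 8, 5]

11454 = 14*809 + 128
809 = 6*128 + 41
128 = 3*41 + 5
41 = 8*5 + 1
5 = 5*1 + 0  (stop)
So 11454/809 = [14; 6, 3, 8, 5].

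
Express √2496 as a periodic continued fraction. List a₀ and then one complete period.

a₀ = ⌊√2496⌋ = 49.
With m₀=0, d₀=1 and mₖ₊₁ = dₖaₖ − mₖ, dₖ₊₁ = (n − mₖ₊₁²)/dₖ, aₖ₊₁ = ⌊(a₀+mₖ₊₁)/dₖ₊₁⌋:
  k=1: m=49, d=95, a=1
  k=2: m=46, d=4, a=23
  k=3: m=46, d=95, a=1
  k=4: m=49, d=1, a=98
d=1 and a=2a₀=98 at k=4, so the next step gives (m, d) = (49, 95) again — its k=1 value — and the period has length 4.

[49; 1, 23, 1, 98]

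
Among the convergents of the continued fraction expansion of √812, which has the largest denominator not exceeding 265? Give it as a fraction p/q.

√812 = [28; 2, 56, …] (period length 2).
Convergents:
  p_0/q_0 = 28/1
  p_1/q_1 = 57/2
  p_2/q_2 = 3220/113
  p_3/q_3 = 6497/228
  p_4/q_4 = 367052/12881
q_3 = 228 ≤ 265 < 12881 = q_4, so the answer is 6497/228.

6497/228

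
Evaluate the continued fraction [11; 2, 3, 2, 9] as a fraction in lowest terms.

1727/151

Fold from the inside: start with 9/1.
  2 + 1/9 = 19/9
  3 + 9/19 = 66/19
  2 + 19/66 = 151/66
  11 + 66/151 = 1727/151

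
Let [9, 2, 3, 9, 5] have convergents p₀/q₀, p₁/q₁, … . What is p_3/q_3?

Using pₖ = aₖpₖ₋₁ + pₖ₋₂, qₖ = aₖqₖ₋₁ + qₖ₋₂ (with p₋₁=1, p₋₂=0, q₋₁=0, q₋₂=1):
  k=0: a=9, p=9, q=1
  k=1: a=2, p=19, q=2
  k=2: a=3, p=66, q=7
  k=3: a=9, p=613, q=65

613/65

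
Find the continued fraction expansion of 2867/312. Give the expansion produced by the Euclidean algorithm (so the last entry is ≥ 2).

2867 = 9×312 + 59
312 = 5×59 + 17
59 = 3×17 + 8
17 = 2×8 + 1
8 = 8×1 + 0  (stop)
So 2867/312 = [9; 5, 3, 2, 8].

[9; 5, 3, 2, 8]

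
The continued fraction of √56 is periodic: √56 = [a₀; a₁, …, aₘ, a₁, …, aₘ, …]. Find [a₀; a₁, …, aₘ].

[7; 2, 14]

a₀ = ⌊√56⌋ = 7.
With m₀=0, d₀=1 and mₖ₊₁ = dₖaₖ − mₖ, dₖ₊₁ = (n − mₖ₊₁²)/dₖ, aₖ₊₁ = ⌊(a₀+mₖ₊₁)/dₖ₊₁⌋:
  k=1: m=7, d=7, a=2
  k=2: m=7, d=1, a=14
d=1 and a=2a₀=14 at k=2, so the next step gives (m, d) = (7, 7) again — its k=1 value — and the period has length 2.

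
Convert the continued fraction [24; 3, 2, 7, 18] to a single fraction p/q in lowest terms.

Using pₖ = aₖpₖ₋₁ + pₖ₋₂ and qₖ = aₖqₖ₋₁ + qₖ₋₂:
  k=0: a=24, p=24, q=1
  k=1: a=3, p=73, q=3
  k=2: a=2, p=170, q=7
  k=3: a=7, p=1263, q=52
  k=4: a=18, p=22904, q=943

22904/943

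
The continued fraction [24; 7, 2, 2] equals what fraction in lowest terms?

Using pₖ = aₖpₖ₋₁ + pₖ₋₂ and qₖ = aₖqₖ₋₁ + qₖ₋₂:
  k=0: a=24, p=24, q=1
  k=1: a=7, p=169, q=7
  k=2: a=2, p=362, q=15
  k=3: a=2, p=893, q=37

893/37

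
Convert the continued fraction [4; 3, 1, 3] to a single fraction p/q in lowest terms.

64/15

Fold from the inside: start with 3/1.
  1 + 1/3 = 4/3
  3 + 3/4 = 15/4
  4 + 4/15 = 64/15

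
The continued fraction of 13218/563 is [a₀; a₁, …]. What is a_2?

10

13218 = 23·563 + 269   →  a_0 = 23
563 = 2·269 + 25   →  a_1 = 2
269 = 10·25 + 19   →  a_2 = 10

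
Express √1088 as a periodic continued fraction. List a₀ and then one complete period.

[32; 1, 64]

a₀ = ⌊√1088⌋ = 32.
With m₀=0, d₀=1 and mₖ₊₁ = dₖaₖ − mₖ, dₖ₊₁ = (n − mₖ₊₁²)/dₖ, aₖ₊₁ = ⌊(a₀+mₖ₊₁)/dₖ₊₁⌋:
  k=1: m=32, d=64, a=1
  k=2: m=32, d=1, a=64
d=1 and a=2a₀=64 at k=2, so the next step gives (m, d) = (32, 64) again — its k=1 value — and the period has length 2.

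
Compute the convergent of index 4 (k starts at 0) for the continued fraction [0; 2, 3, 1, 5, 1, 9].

Using pₖ = aₖpₖ₋₁ + pₖ₋₂, qₖ = aₖqₖ₋₁ + qₖ₋₂ (with p₋₁=1, p₋₂=0, q₋₁=0, q₋₂=1):
  k=0: a=0, p=0, q=1
  k=1: a=2, p=1, q=2
  k=2: a=3, p=3, q=7
  k=3: a=1, p=4, q=9
  k=4: a=5, p=23, q=52

23/52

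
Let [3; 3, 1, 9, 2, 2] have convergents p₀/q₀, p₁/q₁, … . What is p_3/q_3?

127/39

Using pₖ = aₖpₖ₋₁ + pₖ₋₂, qₖ = aₖqₖ₋₁ + qₖ₋₂ (with p₋₁=1, p₋₂=0, q₋₁=0, q₋₂=1):
  k=0: a=3, p=3, q=1
  k=1: a=3, p=10, q=3
  k=2: a=1, p=13, q=4
  k=3: a=9, p=127, q=39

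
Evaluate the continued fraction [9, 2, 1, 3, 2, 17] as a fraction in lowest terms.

Fold from the inside: start with 17/1.
  2 + 1/17 = 35/17
  3 + 17/35 = 122/35
  1 + 35/122 = 157/122
  2 + 122/157 = 436/157
  9 + 157/436 = 4081/436

4081/436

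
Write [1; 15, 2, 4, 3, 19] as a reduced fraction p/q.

9211/8651

Using pₖ = aₖpₖ₋₁ + pₖ₋₂ and qₖ = aₖqₖ₋₁ + qₖ₋₂:
  k=0: a=1, p=1, q=1
  k=1: a=15, p=16, q=15
  k=2: a=2, p=33, q=31
  k=3: a=4, p=148, q=139
  k=4: a=3, p=477, q=448
  k=5: a=19, p=9211, q=8651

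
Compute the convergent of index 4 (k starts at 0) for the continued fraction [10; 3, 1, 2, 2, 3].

267/26

Using pₖ = aₖpₖ₋₁ + pₖ₋₂, qₖ = aₖqₖ₋₁ + qₖ₋₂ (with p₋₁=1, p₋₂=0, q₋₁=0, q₋₂=1):
  k=0: a=10, p=10, q=1
  k=1: a=3, p=31, q=3
  k=2: a=1, p=41, q=4
  k=3: a=2, p=113, q=11
  k=4: a=2, p=267, q=26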